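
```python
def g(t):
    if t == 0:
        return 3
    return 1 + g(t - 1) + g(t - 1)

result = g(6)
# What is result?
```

g(t) = 1 + 2·g(t-1), g(0)=3. Closed form: (3+1)·2^6 - 1 = 255.

Answer: 255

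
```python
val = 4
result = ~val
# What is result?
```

Trace:
`val = 4` → val = 4
`result = ~val` → result = -5
So result = -5

Answer: -5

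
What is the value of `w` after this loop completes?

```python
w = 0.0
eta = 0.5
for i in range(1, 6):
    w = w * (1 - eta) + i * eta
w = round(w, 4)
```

Moving average with lr=0.5
`w` takes the values: 0.0 → 0.5 → 1.25 → 2.125 → 3.0625 → 4.03125 → 4.0312

Answer: 4.0312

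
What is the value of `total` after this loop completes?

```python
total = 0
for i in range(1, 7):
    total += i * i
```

Sum of squares 1² to 6² = 91
`total` takes the values: 0 → 1 → 5 → 14 → 30 → 55 → 91

Answer: 91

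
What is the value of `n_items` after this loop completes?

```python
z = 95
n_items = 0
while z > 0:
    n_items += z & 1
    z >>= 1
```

Count set bits in 95 (binary: 0b1011111)
`n_items` takes the values: 0 → 1 → 2 → 3 → 4 → 5 → 6

Answer: 6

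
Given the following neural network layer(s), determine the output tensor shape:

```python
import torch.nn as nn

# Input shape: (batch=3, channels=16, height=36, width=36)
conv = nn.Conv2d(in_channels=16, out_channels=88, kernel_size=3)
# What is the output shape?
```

Input: (3, 16, 36, 36) -> Output: (3, 88, 34, 34)

Answer: (3, 88, 34, 34)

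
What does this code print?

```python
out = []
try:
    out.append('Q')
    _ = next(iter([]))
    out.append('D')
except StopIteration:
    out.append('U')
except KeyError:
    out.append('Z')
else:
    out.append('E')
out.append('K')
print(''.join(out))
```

Execution trace: 'Q' (try body) → 'U' (except StopIteration) → 'K' (after the try/except). Output: QUK

Answer: QUK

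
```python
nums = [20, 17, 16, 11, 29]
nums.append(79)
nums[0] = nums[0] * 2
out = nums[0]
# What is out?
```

Trace:
`nums = [20, 17, 16, 11, 29]` → nums = [20, 17, 16, 11, 29]
`nums.append(79)` → nums = [20, 17, 16, 11, 29, 79]
`nums[0] = nums[0] * 2` → nums = [40, 17, 16, 11, 29, 79]
`out = nums[0]` → out = 40
So out = 40

Answer: 40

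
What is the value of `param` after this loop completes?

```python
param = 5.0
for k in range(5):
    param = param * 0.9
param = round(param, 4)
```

Exponential decay: 5.0 * 0.9^5
`param` takes the values: 5.0 → 4.5 → 4.05 → 3.645 → 3.2805 → 2.95245 → 2.9525

Answer: 2.9525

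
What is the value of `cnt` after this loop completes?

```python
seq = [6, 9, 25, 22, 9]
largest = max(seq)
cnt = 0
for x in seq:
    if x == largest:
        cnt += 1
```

Count of max value 25 in [6, 9, 25, 22, 9]
`cnt` takes the values: 0 → 1

Answer: 1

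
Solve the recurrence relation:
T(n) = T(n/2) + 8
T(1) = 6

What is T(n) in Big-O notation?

Each step divides n by 2 and adds 8. After log_2(n) steps we reach T(1)=6. So T(n) = 8·log_2(n) + 6 = O(log n).

Answer: O(log n)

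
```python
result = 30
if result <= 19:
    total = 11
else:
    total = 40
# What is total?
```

Trace:
`result = 30` → result = 30
`if result <= 19: ...` → result <= 19 is False, take else branch → total = 40
So total = 40

Answer: 40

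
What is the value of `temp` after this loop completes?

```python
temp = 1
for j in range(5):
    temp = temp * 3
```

Multiply by 3, 5 times: 1 * 3^5 = 243
`temp` takes the values: 1 → 3 → 9 → 27 → 81 → 243

Answer: 243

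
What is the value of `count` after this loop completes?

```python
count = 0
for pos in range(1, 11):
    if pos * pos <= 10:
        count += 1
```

Count numbers where pos² ≤ 10
`count` takes the values: 0 → 1 → 2 → 3

Answer: 3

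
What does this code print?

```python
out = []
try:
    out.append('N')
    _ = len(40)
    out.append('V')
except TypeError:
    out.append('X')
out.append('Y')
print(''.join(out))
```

Execution trace: 'N' (try body) → 'X' (except TypeError) → 'Y' (after the try/except). Output: NXY

Answer: NXY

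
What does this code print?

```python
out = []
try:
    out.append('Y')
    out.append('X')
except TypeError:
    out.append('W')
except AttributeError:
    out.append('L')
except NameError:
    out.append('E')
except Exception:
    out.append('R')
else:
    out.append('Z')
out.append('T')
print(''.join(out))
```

Execution trace: 'Y' (try body) → 'X' (try body, no exception) → 'Z' (else) → 'T' (after the try/except). Output: YXZT

Answer: YXZT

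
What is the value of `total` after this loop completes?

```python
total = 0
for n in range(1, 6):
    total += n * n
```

Sum of squares 1² to 5² = 55
`total` takes the values: 0 → 1 → 5 → 14 → 30 → 55

Answer: 55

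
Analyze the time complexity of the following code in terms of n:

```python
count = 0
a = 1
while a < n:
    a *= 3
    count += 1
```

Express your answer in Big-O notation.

Each loop level contributes: log n. Multiplying the contributions gives O(log n).

Answer: O(log n)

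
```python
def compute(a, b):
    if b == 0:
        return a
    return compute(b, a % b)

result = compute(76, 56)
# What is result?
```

compute(76, 56) -> compute(56, 20) -> compute(20, 16) -> compute(16, 4) -> compute(4, 0) -> 4

Answer: 4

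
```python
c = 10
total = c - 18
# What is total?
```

Trace:
`c = 10` → c = 10
`total = c - 18` → total = -8
So total = -8

Answer: -8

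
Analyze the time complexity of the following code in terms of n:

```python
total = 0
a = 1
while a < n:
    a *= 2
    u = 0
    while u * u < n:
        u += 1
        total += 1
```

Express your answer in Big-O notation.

Each loop level contributes: log n × √n. Multiplying the contributions gives O(√n log n).

Answer: O(√n log n)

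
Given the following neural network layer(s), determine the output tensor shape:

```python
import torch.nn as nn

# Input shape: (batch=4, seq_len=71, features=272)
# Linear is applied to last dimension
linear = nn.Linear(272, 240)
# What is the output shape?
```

Input: (4, 71, 272) -> Output: (4, 71, 240)

Answer: (4, 71, 240)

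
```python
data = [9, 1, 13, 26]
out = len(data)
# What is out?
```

Trace:
`data = [9, 1, 13, 26]` → data = [9, 1, 13, 26]
`out = len(data)` → out = 4
So out = 4

Answer: 4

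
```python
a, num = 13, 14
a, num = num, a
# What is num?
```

Trace:
`a, num = 13, 14` → a = 13; num = 14
`a, num = num, a` → a = 14; num = 13
So num = 13

Answer: 13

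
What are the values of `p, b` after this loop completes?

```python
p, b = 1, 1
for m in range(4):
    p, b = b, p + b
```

Fibonacci: after 4 iterations
`p, b` takes the values: (1, 1) → (1, 2) → (2, 3) → (3, 5) → (5, 8)

Answer: 5, 8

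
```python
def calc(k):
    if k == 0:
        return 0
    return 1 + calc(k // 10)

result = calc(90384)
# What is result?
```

Count of digits of 90384: 5

Answer: 5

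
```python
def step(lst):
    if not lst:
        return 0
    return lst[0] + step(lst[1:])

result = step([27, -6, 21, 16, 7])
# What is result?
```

27 + (-6) + 21 + 16 + 7 + 0 = 65

Answer: 65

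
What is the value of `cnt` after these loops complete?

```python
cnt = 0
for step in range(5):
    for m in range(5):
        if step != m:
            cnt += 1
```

5² - 5 (exclude diagonal)
`cnt` takes the values: 0 → 1 → 2 → 3 → 4 → 5 → 6 → 7 → 8 → 9 → 10 → 11 → 12 → 13 → 14 → 15 → 16 → 17 → 18 → 19 → 20

Answer: 20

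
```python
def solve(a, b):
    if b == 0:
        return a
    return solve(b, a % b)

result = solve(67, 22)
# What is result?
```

solve(67, 22) -> solve(22, 1) -> solve(1, 0) -> 1

Answer: 1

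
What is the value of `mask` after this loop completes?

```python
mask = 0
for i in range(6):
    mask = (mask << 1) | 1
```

Build 6 consecutive 1-bits: 0b111111
`mask` takes the values: 0 → 1 → 3 → 7 → 15 → 31 → 63

Answer: 63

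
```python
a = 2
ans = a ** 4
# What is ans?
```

Trace:
`a = 2` → a = 2
`ans = a ** 4` → ans = 16
So ans = 16

Answer: 16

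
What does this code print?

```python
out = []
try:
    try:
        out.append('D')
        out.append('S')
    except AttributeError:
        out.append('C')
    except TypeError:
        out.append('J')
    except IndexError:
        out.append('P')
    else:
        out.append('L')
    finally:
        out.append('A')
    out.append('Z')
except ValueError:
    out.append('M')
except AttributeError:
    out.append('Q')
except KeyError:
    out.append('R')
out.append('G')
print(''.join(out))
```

Execution trace: 'D' (inner try body) → 'S' (inner try body, no exception) → 'L' (inner else) → 'A' (inner finally) → 'Z' (try body, no exception) → 'G' (after the try/except). Output: DSLAZG

Answer: DSLAZG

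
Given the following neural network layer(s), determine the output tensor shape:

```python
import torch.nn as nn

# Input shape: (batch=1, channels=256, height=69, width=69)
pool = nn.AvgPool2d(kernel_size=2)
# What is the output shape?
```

Input: (1, 256, 69, 69) -> Output: (1, 256, 34, 34)

Answer: (1, 256, 34, 34)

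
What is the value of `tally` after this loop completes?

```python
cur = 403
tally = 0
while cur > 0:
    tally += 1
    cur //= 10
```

Count digits by repeated division by 10
`tally` takes the values: 0 → 1 → 2 → 3

Answer: 3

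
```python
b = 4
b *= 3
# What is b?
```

Trace:
`b = 4` → b = 4
`b *= 3` → b = 12
So b = 12

Answer: 12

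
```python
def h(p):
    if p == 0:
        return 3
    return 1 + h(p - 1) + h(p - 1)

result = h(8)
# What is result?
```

h(p) = 1 + 2·h(p-1), h(0)=3. Closed form: (3+1)·2^8 - 1 = 1023.

Answer: 1023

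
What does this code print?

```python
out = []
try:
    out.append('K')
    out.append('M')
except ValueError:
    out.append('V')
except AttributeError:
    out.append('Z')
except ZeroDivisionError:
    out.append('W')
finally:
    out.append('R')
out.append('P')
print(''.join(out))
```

Execution trace: 'K' (try body) → 'M' (try body, no exception) → 'R' (finally) → 'P' (after the try/except). Output: KMRP

Answer: KMRP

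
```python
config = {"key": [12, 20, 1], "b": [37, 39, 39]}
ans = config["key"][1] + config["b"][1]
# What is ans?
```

Trace:
`config = {"key": [12, 20, 1], "b": [37, 39, 39]}` → config = {'key': [12, 20, 1], 'b': [37, 39, 39]}
`ans = config["key"][1] + config["b"][1]` → ans = 59
So ans = 59

Answer: 59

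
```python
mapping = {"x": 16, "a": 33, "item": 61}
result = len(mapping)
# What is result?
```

Trace:
`mapping = {"x": 16, "a": 33, "item": 61}` → mapping = {'x': 16, 'a': 33, 'item': 61}
`result = len(mapping)` → result = 3
So result = 3

Answer: 3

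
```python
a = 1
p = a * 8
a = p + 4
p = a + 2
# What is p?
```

Trace:
`a = 1` → a = 1
`p = a * 8` → p = 8
`a = p + 4` → a = 12
`p = a + 2` → p = 14
So p = 14

Answer: 14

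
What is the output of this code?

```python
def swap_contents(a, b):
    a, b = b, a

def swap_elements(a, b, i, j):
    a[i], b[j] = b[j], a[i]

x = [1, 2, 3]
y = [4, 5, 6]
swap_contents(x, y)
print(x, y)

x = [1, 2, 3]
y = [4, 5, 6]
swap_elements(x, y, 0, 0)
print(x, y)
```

Key concept: parameter rebinding vs mutation.
Step by step:
`x = [1, 2, 3]` → x = [1, 2, 3]
`y = [4, 5, 6]` → y = [4, 5, 6]
`swap_contents(x, y)` → no visible change to tracked variables
`print(x, y)` → prints [1, 2, 3] [4, 5, 6]
`x = [1, 2, 3]` → x = [1, 2, 3]
`y = [4, 5, 6]` → y = [4, 5, 6]
`swap_elements(x, y, 0, 0)` → x = [4, 2, 3]; y = [1, 5, 6]
`print(x, y)` → prints [4, 2, 3] [1, 5, 6]

Answer:
[1, 2, 3] [4, 5, 6]
[4, 2, 3] [1, 5, 6]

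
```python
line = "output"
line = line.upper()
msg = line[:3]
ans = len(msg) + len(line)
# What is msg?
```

Trace:
`line = "output"` → line = 'output'
`line = line.upper()` → line = 'OUTPUT'
`msg = line[:3]` → msg = 'OUT'
`ans = len(msg) + len(line)` → ans = 9
So msg = 'OUT'

Answer: 'OUT'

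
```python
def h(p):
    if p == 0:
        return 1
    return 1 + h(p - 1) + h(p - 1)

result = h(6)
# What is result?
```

h(p) = 1 + 2·h(p-1), h(0)=1. Closed form: (1+1)·2^6 - 1 = 127.

Answer: 127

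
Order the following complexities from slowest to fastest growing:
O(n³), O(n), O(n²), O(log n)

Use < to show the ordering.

Ordered by growth rate: O(log n) < O(n) < O(n²) < O(n³)

Answer: O(log n) < O(n) < O(n²) < O(n³)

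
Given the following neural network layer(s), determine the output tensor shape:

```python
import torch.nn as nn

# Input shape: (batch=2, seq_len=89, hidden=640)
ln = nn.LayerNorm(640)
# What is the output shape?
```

Input: (2, 89, 640) -> Output: (2, 89, 640)

Answer: (2, 89, 640)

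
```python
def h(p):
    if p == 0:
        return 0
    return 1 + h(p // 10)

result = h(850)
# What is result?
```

Count of digits of 850: 3

Answer: 3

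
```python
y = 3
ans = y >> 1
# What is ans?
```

Trace:
`y = 3` → y = 3
`ans = y >> 1` → ans = 1
So ans = 1

Answer: 1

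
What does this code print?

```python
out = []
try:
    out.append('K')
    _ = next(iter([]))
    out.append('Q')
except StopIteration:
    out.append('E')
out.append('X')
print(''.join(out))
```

Execution trace: 'K' (try body) → 'E' (except StopIteration) → 'X' (after the try/except). Output: KEX

Answer: KEX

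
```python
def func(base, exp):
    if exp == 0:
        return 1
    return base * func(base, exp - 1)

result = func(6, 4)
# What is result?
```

func(6, 4) = 6 * 6 * 6 * 6 = 1296

Answer: 1296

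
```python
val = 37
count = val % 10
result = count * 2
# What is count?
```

Trace:
`val = 37` → val = 37
`count = val % 10` → count = 7
`result = count * 2` → result = 14
So count = 7

Answer: 7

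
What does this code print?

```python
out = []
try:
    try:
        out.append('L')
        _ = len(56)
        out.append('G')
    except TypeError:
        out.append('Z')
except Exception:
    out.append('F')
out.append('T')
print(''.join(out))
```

Execution trace: 'L' (inner try body) → 'Z' (inner except TypeError) → 'T' (after the try/except). Output: LZT

Answer: LZT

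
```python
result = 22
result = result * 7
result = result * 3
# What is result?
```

Trace:
`result = 22` → result = 22
`result = result * 7` → result = 154
`result = result * 3` → result = 462
So result = 462

Answer: 462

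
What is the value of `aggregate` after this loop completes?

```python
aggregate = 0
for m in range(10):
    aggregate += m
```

Sum of 0 to 9 = 45
`aggregate` takes the values: 0 → 1 → 3 → 6 → 10 → 15 → 21 → 28 → 36 → 45

Answer: 45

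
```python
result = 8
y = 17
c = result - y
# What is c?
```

Trace:
`result = 8` → result = 8
`y = 17` → y = 17
`c = result - y` → c = -9
So c = -9

Answer: -9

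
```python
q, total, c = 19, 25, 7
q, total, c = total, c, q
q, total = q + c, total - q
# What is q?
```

Trace:
`q, total, c = 19, 25, 7` → q = 19; total = 25; c = 7
`q, total, c = total, c, q` → q = 25; total = 7; c = 19
`q, total = q + c, total - q` → q = 44; total = -18
So q = 44

Answer: 44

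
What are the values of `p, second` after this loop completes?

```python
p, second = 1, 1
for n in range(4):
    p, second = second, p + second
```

Fibonacci: after 4 iterations
`p, second` takes the values: (1, 1) → (1, 2) → (2, 3) → (3, 5) → (5, 8)

Answer: 5, 8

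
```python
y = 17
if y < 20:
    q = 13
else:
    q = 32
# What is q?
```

Trace:
`y = 17` → y = 17
`if y < 20: ...` → y < 20 is True → q = 13
So q = 13

Answer: 13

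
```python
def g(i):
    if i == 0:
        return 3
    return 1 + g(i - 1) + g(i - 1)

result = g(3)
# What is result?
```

g(i) = 1 + 2·g(i-1), g(0)=3. Closed form: (3+1)·2^3 - 1 = 31.

Answer: 31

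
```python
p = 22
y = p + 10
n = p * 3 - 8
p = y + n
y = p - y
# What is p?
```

Trace:
`p = 22` → p = 22
`y = p + 10` → y = 32
`n = p * 3 - 8` → n = 58
`p = y + n` → p = 90
`y = p - y` → y = 58
So p = 90

Answer: 90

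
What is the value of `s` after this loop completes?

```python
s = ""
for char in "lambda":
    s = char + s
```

Reverse 'lambda'
`s` takes the values: "" → "l" → "al" → "mal" → "bmal" → "dbmal" → "adbmal"

Answer: "adbmal"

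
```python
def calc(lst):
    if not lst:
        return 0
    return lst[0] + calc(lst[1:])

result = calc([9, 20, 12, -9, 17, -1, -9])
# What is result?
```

9 + 20 + 12 + (-9) + 17 + (-1) + (-9) + 0 = 39

Answer: 39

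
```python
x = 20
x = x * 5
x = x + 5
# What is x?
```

Trace:
`x = 20` → x = 20
`x = x * 5` → x = 100
`x = x + 5` → x = 105
So x = 105

Answer: 105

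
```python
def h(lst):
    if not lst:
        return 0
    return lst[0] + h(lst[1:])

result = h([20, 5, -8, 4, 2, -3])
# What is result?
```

20 + 5 + (-8) + 4 + 2 + (-3) + 0 = 20

Answer: 20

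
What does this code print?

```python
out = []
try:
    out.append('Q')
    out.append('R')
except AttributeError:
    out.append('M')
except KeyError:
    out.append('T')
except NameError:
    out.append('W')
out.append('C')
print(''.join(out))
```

Execution trace: 'Q' (try body) → 'R' (try body, no exception) → 'C' (after the try/except). Output: QRC

Answer: QRC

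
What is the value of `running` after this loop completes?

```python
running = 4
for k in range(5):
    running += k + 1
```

Start at 4, add 1 to 5 = 19
`running` takes the values: 4 → 5 → 7 → 10 → 14 → 19

Answer: 19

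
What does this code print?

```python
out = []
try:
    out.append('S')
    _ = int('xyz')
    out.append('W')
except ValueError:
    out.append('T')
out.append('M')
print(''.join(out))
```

Execution trace: 'S' (try body) → 'T' (except ValueError) → 'M' (after the try/except). Output: STM

Answer: STM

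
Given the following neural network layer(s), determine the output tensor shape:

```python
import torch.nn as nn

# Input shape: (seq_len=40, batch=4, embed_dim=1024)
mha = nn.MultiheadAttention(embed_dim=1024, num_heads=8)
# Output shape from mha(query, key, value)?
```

Input: (40, 4, 1024) -> Output: (40, 4, 1024)

Answer: (40, 4, 1024)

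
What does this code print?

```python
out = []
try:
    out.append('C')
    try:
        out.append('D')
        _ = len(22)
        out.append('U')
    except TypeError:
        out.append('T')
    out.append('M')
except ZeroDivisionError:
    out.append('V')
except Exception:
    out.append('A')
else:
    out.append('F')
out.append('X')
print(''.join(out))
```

Execution trace: 'C' (try body) → 'D' (inner try body) → 'T' (inner except TypeError) → 'M' (try body, no exception) → 'F' (else) → 'X' (after the try/except). Output: CDTMFX

Answer: CDTMFX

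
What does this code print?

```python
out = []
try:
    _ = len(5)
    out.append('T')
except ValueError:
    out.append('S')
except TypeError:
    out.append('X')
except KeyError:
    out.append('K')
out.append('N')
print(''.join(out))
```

Execution trace: 'X' (except TypeError) → 'N' (after the try/except). Output: XN

Answer: XN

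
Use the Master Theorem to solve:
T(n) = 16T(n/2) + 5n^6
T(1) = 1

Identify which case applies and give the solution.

a=16, b=2, f(n)=5n^6. log_2(16) = 4. Since c=6 > 4 and the regularity condition holds (16(n/2)^6 = (16/2^6)n^6 with 16/2^6 < 1), Case 3 applies: T(n) = Θ(f(n)) = O(n^6).

Answer: O(n^6) - Case 3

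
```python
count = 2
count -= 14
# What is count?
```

Trace:
`count = 2` → count = 2
`count -= 14` → count = -12
So count = -12

Answer: -12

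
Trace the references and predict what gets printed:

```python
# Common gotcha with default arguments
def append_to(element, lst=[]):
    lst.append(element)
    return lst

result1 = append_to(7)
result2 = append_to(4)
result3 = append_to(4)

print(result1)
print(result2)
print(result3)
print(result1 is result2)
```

Key concept: mutable default argument gotcha.
Step by step:
`result1 = append_to(7)` → result1 = [7]
`result2 = append_to(4)` → result1 = [7, 4] (same object as result2); result2 = [7, 4] (same object as result1)
`result3 = append_to(4)` → result1 = [7, 4, 4] (same object as result2, result3); result2 = [7, 4, 4] (same object as result1, result3); result3 = [7, 4, 4] (same object as result1, result2)
`print(result1)` → prints [7, 4, 4]
`print(result2)` → prints [7, 4, 4]
`print(result3)` → prints [7, 4, 4]
`print(result1 is result2)` → prints True

Answer:
[7, 4, 4]
[7, 4, 4]
[7, 4, 4]
True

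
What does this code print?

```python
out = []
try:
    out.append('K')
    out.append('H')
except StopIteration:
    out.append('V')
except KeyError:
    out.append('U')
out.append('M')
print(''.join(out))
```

Execution trace: 'K' (try body) → 'H' (try body, no exception) → 'M' (after the try/except). Output: KHM

Answer: KHM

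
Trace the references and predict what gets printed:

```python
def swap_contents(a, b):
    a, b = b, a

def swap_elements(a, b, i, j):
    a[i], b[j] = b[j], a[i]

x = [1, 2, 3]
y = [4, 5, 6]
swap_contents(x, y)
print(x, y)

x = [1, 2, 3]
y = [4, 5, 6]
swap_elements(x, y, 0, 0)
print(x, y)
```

Key concept: parameter rebinding vs mutation.
Step by step:
`x = [1, 2, 3]` → x = [1, 2, 3]
`y = [4, 5, 6]` → y = [4, 5, 6]
`swap_contents(x, y)` → no visible change to tracked variables
`print(x, y)` → prints [1, 2, 3] [4, 5, 6]
`x = [1, 2, 3]` → x = [1, 2, 3]
`y = [4, 5, 6]` → y = [4, 5, 6]
`swap_elements(x, y, 0, 0)` → x = [4, 2, 3]; y = [1, 5, 6]
`print(x, y)` → prints [4, 2, 3] [1, 5, 6]

Answer:
[1, 2, 3] [4, 5, 6]
[4, 2, 3] [1, 5, 6]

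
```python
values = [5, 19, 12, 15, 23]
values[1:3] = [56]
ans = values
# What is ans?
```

Trace:
`values = [5, 19, 12, 15, 23]` → values = [5, 19, 12, 15, 23]
`values[1:3] = [56]` → values = [5, 56, 15, 23]
`ans = values` → ans = [5, 56, 15, 23]
So ans = [5, 56, 15, 23]

Answer: [5, 56, 15, 23]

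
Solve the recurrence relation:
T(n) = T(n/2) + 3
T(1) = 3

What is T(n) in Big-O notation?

Each step divides n by 2 and adds 3. After log_2(n) steps we reach T(1)=3. So T(n) = 3·log_2(n) + 3 = O(log n).

Answer: O(log n)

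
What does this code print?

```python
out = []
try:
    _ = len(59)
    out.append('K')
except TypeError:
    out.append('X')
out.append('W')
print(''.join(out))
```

Execution trace: 'X' (except TypeError) → 'W' (after the try/except). Output: XW

Answer: XW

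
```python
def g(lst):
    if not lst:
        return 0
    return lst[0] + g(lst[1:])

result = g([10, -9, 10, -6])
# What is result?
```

10 + (-9) + 10 + (-6) + 0 = 5

Answer: 5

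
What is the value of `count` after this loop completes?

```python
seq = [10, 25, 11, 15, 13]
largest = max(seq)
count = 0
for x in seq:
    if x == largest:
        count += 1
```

Count of max value 25 in [10, 25, 11, 15, 13]
`count` takes the values: 0 → 1

Answer: 1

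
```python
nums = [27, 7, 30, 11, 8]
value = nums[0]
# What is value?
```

Trace:
`nums = [27, 7, 30, 11, 8]` → nums = [27, 7, 30, 11, 8]
`value = nums[0]` → value = 27
So value = 27

Answer: 27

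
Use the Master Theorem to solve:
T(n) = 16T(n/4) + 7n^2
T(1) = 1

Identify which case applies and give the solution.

a=16, b=4, f(n)=7n^2. log_4(16) = 2. Since c=2 = 2, Case 2 applies: T(n) = Θ(n^log_b(a) · log n) = O(n^2 log n).

Answer: O(n^2 log n) - Case 2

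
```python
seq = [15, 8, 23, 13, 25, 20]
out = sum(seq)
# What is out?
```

Trace:
`seq = [15, 8, 23, 13, 25, 20]` → seq = [15, 8, 23, 13, 25, 20]
`out = sum(seq)` → out = 104
So out = 104

Answer: 104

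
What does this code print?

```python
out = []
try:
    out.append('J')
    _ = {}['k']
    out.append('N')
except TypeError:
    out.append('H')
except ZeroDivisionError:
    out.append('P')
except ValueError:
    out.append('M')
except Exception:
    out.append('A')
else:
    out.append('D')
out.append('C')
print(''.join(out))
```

Execution trace: 'J' (try body) → 'A' (except Exception) → 'C' (after the try/except). Output: JAC

Answer: JAC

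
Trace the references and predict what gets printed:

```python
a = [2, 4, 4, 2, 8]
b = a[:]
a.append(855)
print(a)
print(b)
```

Key concept: slice [:] creates copy.
Step by step:
`a = [2, 4, 4, 2, 8]` → a = [2, 4, 4, 2, 8]
`b = a[:]` → b = [2, 4, 4, 2, 8]
`a.append(855)` → a = [2, 4, 4, 2, 8, 855]
`print(a)` → prints [2, 4, 4, 2, 8, 855]
`print(b)` → prints [2, 4, 4, 2, 8]

Answer:
[2, 4, 4, 2, 8, 855]
[2, 4, 4, 2, 8]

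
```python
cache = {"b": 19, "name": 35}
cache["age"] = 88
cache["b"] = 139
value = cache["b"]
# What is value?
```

Trace:
`cache = {"b": 19, "name": 35}` → cache = {'b': 19, 'name': 35}
`cache["age"] = 88` → cache = {'b': 19, 'name': 35, 'age': 88}
`cache["b"] = 139` → cache = {'b': 139, 'name': 35, 'age': 88}
`value = cache["b"]` → value = 139
So value = 139

Answer: 139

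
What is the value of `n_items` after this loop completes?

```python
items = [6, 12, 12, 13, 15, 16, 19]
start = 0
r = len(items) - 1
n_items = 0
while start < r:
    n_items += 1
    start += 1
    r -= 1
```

Iterations until pointers meet (list length 7)
`n_items` takes the values: 0 → 1 → 2 → 3

Answer: 3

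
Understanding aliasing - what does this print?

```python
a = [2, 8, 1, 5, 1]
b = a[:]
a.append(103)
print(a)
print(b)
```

Key concept: slice [:] creates copy.
Step by step:
`a = [2, 8, 1, 5, 1]` → a = [2, 8, 1, 5, 1]
`b = a[:]` → b = [2, 8, 1, 5, 1]
`a.append(103)` → a = [2, 8, 1, 5, 1, 103]
`print(a)` → prints [2, 8, 1, 5, 1, 103]
`print(b)` → prints [2, 8, 1, 5, 1]

Answer:
[2, 8, 1, 5, 1, 103]
[2, 8, 1, 5, 1]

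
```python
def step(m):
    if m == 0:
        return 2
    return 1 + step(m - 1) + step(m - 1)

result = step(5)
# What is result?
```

step(m) = 1 + 2·step(m-1), step(0)=2. Closed form: (2+1)·2^5 - 1 = 95.

Answer: 95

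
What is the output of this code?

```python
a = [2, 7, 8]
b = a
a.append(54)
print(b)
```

Key concept: basic list aliasing.
Step by step:
`a = [2, 7, 8]` → a = [2, 7, 8]
`b = a` → b = [2, 7, 8] (same object as a)
`a.append(54)` → a = [2, 7, 8, 54] (same object as b); b = [2, 7, 8, 54] (same object as a)
`print(b)` → prints [2, 7, 8, 54]

Answer: [2, 7, 8, 54]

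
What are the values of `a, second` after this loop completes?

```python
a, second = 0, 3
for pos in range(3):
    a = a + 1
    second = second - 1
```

a goes 0→3, second goes 3→0
`a, second` takes the values: (0, 3) → (1, 3) → (1, 2) → (2, 2) → (2, 1) → (3, 1) → (3, 0)

Answer: 3, 0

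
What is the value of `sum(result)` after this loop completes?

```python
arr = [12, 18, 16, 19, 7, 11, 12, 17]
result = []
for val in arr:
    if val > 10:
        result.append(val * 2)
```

Sum of doubled values > 10
`result` takes the values: [] → [24] → [24, 36] → [24, 36, 32] → [24, 36, 32, 38] → [24, 36, 32, 38, 22] → [24, 36, 32, 38, 22, 24] → [24, 36, 32, 38, 22, 24, 34]
So `sum(result)` = 210

Answer: 210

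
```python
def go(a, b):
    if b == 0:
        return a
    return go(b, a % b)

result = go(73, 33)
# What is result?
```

go(73, 33) -> go(33, 7) -> go(7, 5) -> go(5, 2) -> go(2, 1) -> go(1, 0) -> 1

Answer: 1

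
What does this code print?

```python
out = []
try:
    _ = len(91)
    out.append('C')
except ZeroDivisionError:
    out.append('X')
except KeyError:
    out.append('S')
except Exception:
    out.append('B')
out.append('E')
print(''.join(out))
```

Execution trace: 'B' (except Exception) → 'E' (after the try/except). Output: BE

Answer: BE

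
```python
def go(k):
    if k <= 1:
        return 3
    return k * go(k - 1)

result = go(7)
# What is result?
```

go(7) = 7 * 6 * 5 * 4 * 3 * 2 * 3 = 15120

Answer: 15120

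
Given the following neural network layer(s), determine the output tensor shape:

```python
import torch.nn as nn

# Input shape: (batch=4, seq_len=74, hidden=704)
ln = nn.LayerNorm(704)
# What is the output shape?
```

Input: (4, 74, 704) -> Output: (4, 74, 704)

Answer: (4, 74, 704)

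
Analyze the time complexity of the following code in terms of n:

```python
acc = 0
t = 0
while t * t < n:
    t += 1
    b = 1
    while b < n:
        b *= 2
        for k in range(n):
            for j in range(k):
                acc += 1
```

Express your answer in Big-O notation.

Each loop level contributes: √n × log n × n × n. Multiplying the contributions gives O(n^2√n log n).

Answer: O(n^2√n log n)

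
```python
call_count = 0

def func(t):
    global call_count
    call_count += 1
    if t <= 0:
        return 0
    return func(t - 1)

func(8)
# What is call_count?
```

Linear recursion stepping by 1: 9 calls from t=8 down to ≤0.

Answer: 9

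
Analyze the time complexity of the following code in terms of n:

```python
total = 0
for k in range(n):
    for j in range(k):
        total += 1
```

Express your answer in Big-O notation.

Each loop level contributes: n × n. Multiplying the contributions gives O(n^2).

Answer: O(n^2)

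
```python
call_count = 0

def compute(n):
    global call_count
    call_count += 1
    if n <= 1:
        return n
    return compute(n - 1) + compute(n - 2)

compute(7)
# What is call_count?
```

Calls(n) = 1 + Calls(n-1) + Calls(n-2); Calls(0)=Calls(1)=1. For n=7 this gives 41.

Answer: 41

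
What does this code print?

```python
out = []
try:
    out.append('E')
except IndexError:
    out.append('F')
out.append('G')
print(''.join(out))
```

Execution trace: 'E' (try body, no exception) → 'G' (after the try/except). Output: EG

Answer: EG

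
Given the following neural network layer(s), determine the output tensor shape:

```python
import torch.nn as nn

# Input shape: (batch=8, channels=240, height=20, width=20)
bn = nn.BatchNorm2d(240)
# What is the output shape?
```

Input: (8, 240, 20, 20) -> Output: (8, 240, 20, 20)

Answer: (8, 240, 20, 20)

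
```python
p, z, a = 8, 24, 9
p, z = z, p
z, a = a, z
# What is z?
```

Trace:
`p, z, a = 8, 24, 9` → p = 8; z = 24; a = 9
`p, z = z, p` → p = 24; z = 8
`z, a = a, z` → z = 9; a = 8
So z = 9

Answer: 9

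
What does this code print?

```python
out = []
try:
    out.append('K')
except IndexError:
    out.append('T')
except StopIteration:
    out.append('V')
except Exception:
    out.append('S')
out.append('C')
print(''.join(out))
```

Execution trace: 'K' (try body, no exception) → 'C' (after the try/except). Output: KC

Answer: KC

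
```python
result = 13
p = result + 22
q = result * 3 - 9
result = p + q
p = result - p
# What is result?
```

Trace:
`result = 13` → result = 13
`p = result + 22` → p = 35
`q = result * 3 - 9` → q = 30
`result = p + q` → result = 65
`p = result - p` → p = 30
So result = 65

Answer: 65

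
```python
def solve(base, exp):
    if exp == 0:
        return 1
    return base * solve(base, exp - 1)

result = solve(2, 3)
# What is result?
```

solve(2, 3) = 2 * 2 * 2 = 8

Answer: 8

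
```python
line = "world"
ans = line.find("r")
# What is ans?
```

Trace:
`line = "world"` → line = 'world'
`ans = line.find("r")` → ans = 2
So ans = 2

Answer: 2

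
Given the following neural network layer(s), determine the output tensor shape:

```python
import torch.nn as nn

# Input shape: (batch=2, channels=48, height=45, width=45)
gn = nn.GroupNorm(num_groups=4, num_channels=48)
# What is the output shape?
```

Input: (2, 48, 45, 45) -> Output: (2, 48, 45, 45)

Answer: (2, 48, 45, 45)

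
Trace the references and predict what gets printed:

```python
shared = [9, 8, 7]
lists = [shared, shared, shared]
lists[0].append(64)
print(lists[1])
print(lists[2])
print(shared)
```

Key concept: list of same reference.
Step by step:
`shared = [9, 8, 7]` → shared = [9, 8, 7]
`lists = [shared, shared, shared]` → lists = [[9, 8, 7], [9, 8, 7], [9, 8, 7]]
`lists[0].append(64)` → shared = [9, 8, 7, 64]; lists = [[9, 8, 7, 64], [9, 8, 7, 64], [9, 8, 7, 64]]
`print(lists[1])` → prints [9, 8, 7, 64]
`print(lists[2])` → prints [9, 8, 7, 64]
`print(shared)` → prints [9, 8, 7, 64]

Answer:
[9, 8, 7, 64]
[9, 8, 7, 64]
[9, 8, 7, 64]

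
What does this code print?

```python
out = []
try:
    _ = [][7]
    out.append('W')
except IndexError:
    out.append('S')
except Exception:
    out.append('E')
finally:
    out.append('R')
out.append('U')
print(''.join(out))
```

Execution trace: 'S' (except IndexError) → 'R' (finally) → 'U' (after the try/except). Output: SRU

Answer: SRU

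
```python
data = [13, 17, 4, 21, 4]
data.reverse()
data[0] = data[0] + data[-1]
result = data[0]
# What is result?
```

Trace:
`data = [13, 17, 4, 21, 4]` → data = [13, 17, 4, 21, 4]
`data.reverse()` → data = [4, 21, 4, 17, 13]
`data[0] = data[0] + data[-1]` → data = [17, 21, 4, 17, 13]
`result = data[0]` → result = 17
So result = 17

Answer: 17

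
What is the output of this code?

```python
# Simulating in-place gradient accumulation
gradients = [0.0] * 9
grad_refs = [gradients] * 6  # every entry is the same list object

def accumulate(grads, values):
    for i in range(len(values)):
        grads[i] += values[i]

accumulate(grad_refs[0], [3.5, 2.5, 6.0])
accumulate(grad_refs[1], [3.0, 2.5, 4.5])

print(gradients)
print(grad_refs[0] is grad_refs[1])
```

Key concept: gradient accumulation aliasing.
Step by step:
`gradients = [0.0] * 9` → gradients = [0.0, 0.0, 0.0, 0.0, 0.0, 0.0, 0.0, 0.0, 0.0]
`grad_refs = [gradients] * 6` → grad_refs = [[0.0, 0.0, 0.0, 0.0, 0.0, 0.0, 0.0, 0.0, 0.0], [0.0, 0.0, 0.0, 0.0, 0.0, 0.0, 0.0, 0.0, 0.0], [0.0, 0.0, 0.0, 0.0, 0.0, 0.0, 0.0, 0.0, 0.0], [0.0, 0.0, 0.0, 0.0, 0.0, 0.0, 0.0, 0.0, 0.0], [0.0, 0.0, 0.0, 0.0, 0.0, 0.0, 0.0, 0.0, 0.0], [0.0, 0.0, 0.0, 0.0, 0.0, 0.0, 0.0, 0.0, 0.0]]
`accumulate(grad_refs[0], [3.5, 2.5, 6.0])` → gradients = [3.5, 2.5, 6.0, 0.0, 0.0, 0.0, 0.0, 0.0, 0.0]; grad_refs = [[3.5, 2.5, 6.0, 0.0, 0.0, 0.0, 0.0, 0.0, 0.0], [3.5, 2.5, 6.0, 0.0, 0.0, 0.0, 0.0, 0.0, 0.0], [3.5, 2.5, 6.0, 0.0, 0.0, 0.0, 0.0, 0.0, 0.0], [3.5, 2.5, 6.0, 0.0, 0.0, 0.0, 0.0, 0.0, 0.0], [3.5, 2.5, 6.0, 0.0, 0.0, 0.0, 0.0, 0.0, 0.0], [3.5, 2.5, 6.0, 0.0, 0.0, 0.0, 0.0, 0.0, 0.0]]
`accumulate(grad_refs[1], [3.0, 2.5, 4.5])` → gradients = [6.5, 5.0, 10.5, 0.0, 0.0, 0.0, 0.0, 0.0, 0.0]; grad_refs = [[6.5, 5.0, 10.5, 0.0, 0.0, 0.0, 0.0, 0.0, 0.0], [6.5, 5.0, 10.5, 0.0, 0.0, 0.0, 0.0, 0.0, 0.0], [6.5, 5.0, 10.5, 0.0, 0.0, 0.0, 0.0, 0.0, 0.0], [6.5, 5.0, 10.5, 0.0, 0.0, 0.0, 0.0, 0.0, 0.0], [6.5, 5.0, 10.5, 0.0, 0.0, 0.0, 0.0, 0.0, 0.0], [6.5, 5.0, 10.5, 0.0, 0.0, 0.0, 0.0, 0.0, 0.0]]
`print(gradients)` → prints [6.5, 5.0, 10.5, 0.0, 0.0, 0.0, 0.0, 0.0, 0.0]
`print(grad_refs[0] is grad_refs[1])` → prints True

Answer:
[6.5, 5.0, 10.5, 0.0, 0.0, 0.0, 0.0, 0.0, 0.0]
True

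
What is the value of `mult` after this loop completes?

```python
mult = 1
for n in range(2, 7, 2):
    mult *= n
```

Product of even numbers 2 to 6
`mult` takes the values: 1 → 2 → 8 → 48

Answer: 48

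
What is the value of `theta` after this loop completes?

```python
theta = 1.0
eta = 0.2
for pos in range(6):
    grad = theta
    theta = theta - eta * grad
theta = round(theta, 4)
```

Gradient descent: w = 1.0 * (1 - 0.2)^6
`theta` takes the values: 1.0 → 0.8 → 0.64 → 0.512 → 0.4096 → 0.32768 → 0.262144 → 0.2621

Answer: 0.2621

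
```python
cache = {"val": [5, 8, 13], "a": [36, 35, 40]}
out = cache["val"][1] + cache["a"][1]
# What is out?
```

Trace:
`cache = {"val": [5, 8, 13], "a": [36, 35, 40]}` → cache = {'val': [5, 8, 13], 'a': [36, 35, 40]}
`out = cache["val"][1] + cache["a"][1]` → out = 43
So out = 43

Answer: 43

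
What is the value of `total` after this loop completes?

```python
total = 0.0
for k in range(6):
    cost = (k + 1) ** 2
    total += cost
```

Sum of squared losses 1² + 2² + ... + 6²
`total` takes the values: 0.0 → 1.0 → 5.0 → 14.0 → 30.0 → 55.0 → 91.0

Answer: 91.0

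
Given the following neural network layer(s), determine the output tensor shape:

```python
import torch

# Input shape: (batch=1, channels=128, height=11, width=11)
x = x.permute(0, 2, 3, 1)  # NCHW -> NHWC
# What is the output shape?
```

Input: (1, 128, 11, 11) -> Output: (1, 11, 11, 128)

Answer: (1, 11, 11, 128)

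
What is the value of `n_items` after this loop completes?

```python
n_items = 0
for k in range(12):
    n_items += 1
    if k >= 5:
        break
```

Loop breaks when k reaches 5, n_items is 6
`n_items` takes the values: 0 → 1 → 2 → 3 → 4 → 5 → 6

Answer: 6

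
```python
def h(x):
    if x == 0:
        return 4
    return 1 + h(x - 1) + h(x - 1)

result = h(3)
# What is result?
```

h(x) = 1 + 2·h(x-1), h(0)=4. Closed form: (4+1)·2^3 - 1 = 39.

Answer: 39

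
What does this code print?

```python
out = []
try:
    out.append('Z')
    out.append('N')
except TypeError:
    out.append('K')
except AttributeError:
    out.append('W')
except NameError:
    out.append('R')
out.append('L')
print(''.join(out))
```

Execution trace: 'Z' (try body) → 'N' (try body, no exception) → 'L' (after the try/except). Output: ZNL

Answer: ZNL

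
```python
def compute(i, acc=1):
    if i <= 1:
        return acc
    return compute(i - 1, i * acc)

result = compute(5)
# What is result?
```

Accumulator trace (n, acc): (5, 1) -> (4, 5) -> (3, 20) -> (2, 60) -> (1, 120) -> return 120

Answer: 120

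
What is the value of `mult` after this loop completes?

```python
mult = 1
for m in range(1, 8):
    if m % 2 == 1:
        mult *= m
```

Product of odd numbers 1 to 7
`mult` takes the values: 1 → 3 → 15 → 105

Answer: 105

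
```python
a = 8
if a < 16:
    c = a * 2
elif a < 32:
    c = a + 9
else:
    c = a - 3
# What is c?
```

Trace:
`a = 8` → a = 8
`if a < 16: ...` → a < 16 is True → c = 16
So c = 16

Answer: 16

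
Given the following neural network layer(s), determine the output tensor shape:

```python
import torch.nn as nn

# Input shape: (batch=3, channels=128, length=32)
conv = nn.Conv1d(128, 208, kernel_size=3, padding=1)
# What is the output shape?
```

Input: (3, 128, 32) -> Output: (3, 208, 32)

Answer: (3, 208, 32)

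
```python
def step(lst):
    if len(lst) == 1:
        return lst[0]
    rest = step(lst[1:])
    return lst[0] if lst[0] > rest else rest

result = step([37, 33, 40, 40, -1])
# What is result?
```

Recursive max over [37, 33, 40, 40, -1] = 40

Answer: 40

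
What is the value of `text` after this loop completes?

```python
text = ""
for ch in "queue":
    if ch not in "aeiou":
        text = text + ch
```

Remove vowels from 'queue'
`text` takes the values: "" → "q"

Answer: "q"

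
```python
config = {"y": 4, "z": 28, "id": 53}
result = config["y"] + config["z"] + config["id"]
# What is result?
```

Trace:
`config = {"y": 4, "z": 28, "id": 53}` → config = {'y': 4, 'z': 28, 'id': 53}
`result = config["y"] + config["z"] + config["id"]` → result = 85
So result = 85

Answer: 85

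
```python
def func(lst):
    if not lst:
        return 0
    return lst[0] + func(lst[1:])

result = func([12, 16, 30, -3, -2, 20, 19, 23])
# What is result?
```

12 + 16 + 30 + (-3) + (-2) + 20 + 19 + 23 + 0 = 115

Answer: 115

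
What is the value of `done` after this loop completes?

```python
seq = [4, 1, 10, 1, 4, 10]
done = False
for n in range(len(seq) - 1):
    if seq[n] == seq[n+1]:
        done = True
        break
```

Check consecutive duplicates in [4, 1, 10, 1, 4, 10]
`done` takes the values: False

Answer: False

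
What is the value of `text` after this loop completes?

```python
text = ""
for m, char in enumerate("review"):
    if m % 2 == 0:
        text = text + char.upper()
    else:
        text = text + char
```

Uppercase even positions in 'review'
`text` takes the values: "" → "R" → "Re" → "ReV" → "ReVi" → "ReViE" → "ReViEw"

Answer: "ReViEw"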